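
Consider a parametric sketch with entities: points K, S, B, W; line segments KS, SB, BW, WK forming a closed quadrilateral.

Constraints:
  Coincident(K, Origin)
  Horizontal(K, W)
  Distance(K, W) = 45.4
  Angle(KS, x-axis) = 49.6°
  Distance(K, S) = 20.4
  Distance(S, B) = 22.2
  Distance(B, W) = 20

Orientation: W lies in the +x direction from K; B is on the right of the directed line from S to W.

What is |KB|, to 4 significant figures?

25.77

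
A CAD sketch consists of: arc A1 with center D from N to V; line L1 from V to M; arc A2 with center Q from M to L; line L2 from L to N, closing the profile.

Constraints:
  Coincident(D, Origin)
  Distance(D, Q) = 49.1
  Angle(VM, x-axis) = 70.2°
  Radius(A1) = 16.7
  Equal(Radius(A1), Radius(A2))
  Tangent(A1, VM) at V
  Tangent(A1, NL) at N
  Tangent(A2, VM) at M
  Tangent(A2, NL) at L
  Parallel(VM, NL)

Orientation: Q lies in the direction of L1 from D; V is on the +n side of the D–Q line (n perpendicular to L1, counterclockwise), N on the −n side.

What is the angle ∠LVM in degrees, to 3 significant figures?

34.2°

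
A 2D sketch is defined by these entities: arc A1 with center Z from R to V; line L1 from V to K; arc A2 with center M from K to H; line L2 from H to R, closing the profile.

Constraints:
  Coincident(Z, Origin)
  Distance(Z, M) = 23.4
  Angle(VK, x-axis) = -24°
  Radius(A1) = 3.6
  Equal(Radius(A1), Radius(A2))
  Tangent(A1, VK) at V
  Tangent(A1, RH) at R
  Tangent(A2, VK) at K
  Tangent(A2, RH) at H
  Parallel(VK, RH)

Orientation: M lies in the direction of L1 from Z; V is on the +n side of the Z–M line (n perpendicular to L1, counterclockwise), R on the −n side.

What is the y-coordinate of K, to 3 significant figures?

-6.23

The slot axis is L1's direction at -24.0°, so u = (cos -24.0°, sin -24.0°) = (0.914, -0.407) and n = (−sin -24.0°, cos -24.0°) = (0.407, 0.914). Z is at the origin and M lies 23.4 along u from Z, so M = 23.4·u = (21.4, -9.52). Tangency of A1 to both parallel lines with radius 3.6 puts V and R at Z ± 3.6·n: V = (1.46, 3.29), R = (-1.46, -3.29). Equal radii place K and H the same way about M: K = M + 3.6·n = (22.8, -6.23), H = M − 3.6·n = (19.9, -12.8). So K.y = -6.23.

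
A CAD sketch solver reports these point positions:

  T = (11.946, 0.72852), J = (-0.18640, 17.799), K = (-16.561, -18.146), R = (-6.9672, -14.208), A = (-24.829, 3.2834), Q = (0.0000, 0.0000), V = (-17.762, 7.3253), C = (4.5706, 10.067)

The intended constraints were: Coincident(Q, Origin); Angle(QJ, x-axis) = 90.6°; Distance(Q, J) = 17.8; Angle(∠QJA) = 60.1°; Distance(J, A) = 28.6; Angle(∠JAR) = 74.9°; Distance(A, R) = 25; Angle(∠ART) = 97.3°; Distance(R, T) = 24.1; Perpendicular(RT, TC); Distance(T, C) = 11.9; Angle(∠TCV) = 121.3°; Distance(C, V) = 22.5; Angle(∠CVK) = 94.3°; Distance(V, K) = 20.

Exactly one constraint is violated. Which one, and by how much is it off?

Distance(V, K) = 20 — off by 5.50.

Q = (0.00, 0.00) ✓; QJ at 90.60° ✓; |QJ| = 17.80 ✓; ∠QJA = 60.10° ✓; |JA| = 28.60 ✓; ∠JAR = 74.90° ✓; |AR| = 25.00 ✓; ∠ART = 97.30° ✓; |RT| = 24.10 ✓; ∠(RT, TC) = 90.00° ✓; |TC| = 11.90 ✓; ∠TCV = 121.3° ✓; |CV| = 22.50 ✓; ∠CVK = 94.30° ✓; |VK| = 25.50 ✗.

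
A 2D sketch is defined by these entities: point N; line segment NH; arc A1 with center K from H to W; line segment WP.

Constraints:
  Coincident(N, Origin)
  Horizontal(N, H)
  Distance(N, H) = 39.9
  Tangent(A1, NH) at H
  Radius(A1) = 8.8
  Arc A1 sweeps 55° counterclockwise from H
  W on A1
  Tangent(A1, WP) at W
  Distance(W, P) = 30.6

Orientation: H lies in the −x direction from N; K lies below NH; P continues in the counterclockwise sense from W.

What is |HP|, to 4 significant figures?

37.99

On A1, H sits at bearing 90° from K; a 55° counterclockwise sweep puts W at bearing 145°, so W = K + 8.8·(cos 145°, sin 145°) = (-47.11, -3.753). Tangency of A1 to WP means the radius KW is perpendicular to WP, so WP runs along (−sin 145°, cos 145°); with |WP| = 30.6, P = (-64.66, -28.82). Then |HP| = |P − H| = 37.99.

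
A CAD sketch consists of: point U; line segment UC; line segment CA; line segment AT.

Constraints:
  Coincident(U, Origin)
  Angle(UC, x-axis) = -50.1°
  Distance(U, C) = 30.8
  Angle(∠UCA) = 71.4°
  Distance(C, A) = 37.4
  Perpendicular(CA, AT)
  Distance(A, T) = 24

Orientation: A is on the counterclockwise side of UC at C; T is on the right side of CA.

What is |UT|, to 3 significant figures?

59.9

∠UCA = 71.4°, so CA runs at -50.1° + (180° − 71.4°) = 58.5° from the x-axis; with |CA| = 37.4, A = C + 37.4·(cos 58.5°, sin 58.5°) = (39.3, 8.26). The perpendicularity gives AT at right angles to CA; with |AT| = 24.0 on the right of CA, T = A + 24.0·(0.853, -0.522) = (59.8, -4.28). Then |UT| = |T − U| = 59.9.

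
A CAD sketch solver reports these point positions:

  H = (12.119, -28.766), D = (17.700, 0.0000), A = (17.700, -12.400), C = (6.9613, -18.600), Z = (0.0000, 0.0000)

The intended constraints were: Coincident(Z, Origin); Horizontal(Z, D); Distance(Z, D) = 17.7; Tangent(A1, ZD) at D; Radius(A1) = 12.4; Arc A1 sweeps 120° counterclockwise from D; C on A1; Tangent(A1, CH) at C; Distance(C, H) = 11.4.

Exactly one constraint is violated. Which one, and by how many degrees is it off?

Tangent(A1, CH) at C — off by 3.10°.

Z = (0.00, 0.00) ✓; Z.y = 0.00, D.y = 0.00 ✓; |ZD| = 17.70 ✓; ∠(AD, DZ) = 90.00° ✓; |AD| = 12.40 ✓; bearing(A→C) − bearing(A→D) = 120.0° ✓; |AC| = 12.40 ✓; ∠(AC, CH) = 93.10° ✗; |CH| = 11.40 ✓.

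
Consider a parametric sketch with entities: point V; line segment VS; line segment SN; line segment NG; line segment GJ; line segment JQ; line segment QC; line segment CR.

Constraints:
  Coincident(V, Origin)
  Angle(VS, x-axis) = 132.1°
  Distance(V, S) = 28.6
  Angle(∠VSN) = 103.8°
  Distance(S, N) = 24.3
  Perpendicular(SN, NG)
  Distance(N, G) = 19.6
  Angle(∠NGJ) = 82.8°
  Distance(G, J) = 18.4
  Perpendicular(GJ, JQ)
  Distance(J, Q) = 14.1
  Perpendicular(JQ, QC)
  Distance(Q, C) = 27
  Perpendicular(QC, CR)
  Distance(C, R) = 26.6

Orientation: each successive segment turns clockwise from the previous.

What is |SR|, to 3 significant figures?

45.5

V is at the origin; VS runs at 132.1° with length 28.6, so S = (-19.2, 21.2). ∠VSN = 103.8° gives SN at 55.9° from the x-axis; with |SN| = 24.3, N = (-5.55, 41.3). SN is perpendicular to NG, so NG runs at -34.1°; with |NG| = 19.6, G = (10.7, 30.4). ∠NGJ = 82.8° gives GJ at -131° from the x-axis; with |GJ| = 18.4, J = (-1.46, 16.5). The perpendicularity gives JQ at right angles to GJ, so JQ runs at 139°; with |JQ| = 14.1, Q = (-12.1, 25.8). The perpendicularity gives QC at right angles to JQ, so QC runs at 48.7°; with |QC| = 27.0, C = (5.76, 46.1). The perpendicularity gives CR at right angles to QC, so CR runs at -41.3°; with |CR| = 26.6, R = (25.7, 28.6). Then |SR| = |R − S| = 45.5.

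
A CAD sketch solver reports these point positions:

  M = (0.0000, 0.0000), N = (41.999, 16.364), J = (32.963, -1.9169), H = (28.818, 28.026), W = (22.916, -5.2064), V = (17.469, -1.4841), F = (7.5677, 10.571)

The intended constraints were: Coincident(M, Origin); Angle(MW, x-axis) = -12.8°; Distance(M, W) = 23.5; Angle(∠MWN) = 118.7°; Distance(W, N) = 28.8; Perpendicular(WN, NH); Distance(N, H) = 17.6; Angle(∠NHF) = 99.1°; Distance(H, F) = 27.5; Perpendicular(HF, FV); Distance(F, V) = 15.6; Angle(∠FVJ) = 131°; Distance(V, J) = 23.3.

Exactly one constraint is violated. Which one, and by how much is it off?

Distance(V, J) = 23.3 — off by 7.80.

M = (0.00, 0.00) ✓; MW at -12.80° ✓; |MW| = 23.50 ✓; ∠MWN = 118.7° ✓; |WN| = 28.80 ✓; ∠(WN, NH) = 90.00° ✓; |NH| = 17.60 ✓; ∠NHF = 99.10° ✓; |HF| = 27.50 ✓; ∠(HF, FV) = 90.00° ✓; |FV| = 15.60 ✓; ∠FVJ = 131.0° ✓; |VJ| = 15.50 ✗.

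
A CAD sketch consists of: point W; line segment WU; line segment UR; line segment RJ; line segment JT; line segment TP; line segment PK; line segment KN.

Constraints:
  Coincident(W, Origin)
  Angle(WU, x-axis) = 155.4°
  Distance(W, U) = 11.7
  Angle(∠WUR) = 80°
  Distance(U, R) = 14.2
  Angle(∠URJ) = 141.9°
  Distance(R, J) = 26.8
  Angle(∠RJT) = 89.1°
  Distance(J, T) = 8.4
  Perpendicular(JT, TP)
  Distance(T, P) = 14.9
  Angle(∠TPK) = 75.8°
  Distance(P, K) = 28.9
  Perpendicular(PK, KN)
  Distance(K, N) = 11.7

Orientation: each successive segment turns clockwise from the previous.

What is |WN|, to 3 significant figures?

46.9

W is at the origin; WU runs at 155.4° with length 11.7, so U = (-10.6, 4.87). ∠WUR = 80.0° gives UR at 55.4° from the x-axis; with |UR| = 14.2, R = (-2.57, 16.6). ∠URJ = 141.9° gives RJ at 17.3° from the x-axis; with |RJ| = 26.8, J = (23.0, 24.5). ∠RJT = 89.1° gives JT at -73.6° from the x-axis; with |JT| = 8.4, T = (25.4, 16.5). JT is perpendicular to TP, so TP runs at -164°; with |TP| = 14.9, P = (11.1, 12.3). ∠TPK = 75.8° gives PK at 92.2° from the x-axis; with |PK| = 28.9, K = (9.98, 41.1). The perpendicularity gives KN at right angles to PK, so KN runs at 2.20°; with |KN| = 11.7, N = (21.7, 41.6). Then |WN| = |N − W| = 46.9.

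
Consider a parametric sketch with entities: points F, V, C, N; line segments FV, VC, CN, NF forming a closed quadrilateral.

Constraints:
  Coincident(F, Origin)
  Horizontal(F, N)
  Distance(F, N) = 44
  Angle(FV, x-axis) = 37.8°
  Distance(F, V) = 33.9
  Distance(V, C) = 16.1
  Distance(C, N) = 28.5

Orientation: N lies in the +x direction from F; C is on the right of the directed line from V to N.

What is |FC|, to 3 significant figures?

18.6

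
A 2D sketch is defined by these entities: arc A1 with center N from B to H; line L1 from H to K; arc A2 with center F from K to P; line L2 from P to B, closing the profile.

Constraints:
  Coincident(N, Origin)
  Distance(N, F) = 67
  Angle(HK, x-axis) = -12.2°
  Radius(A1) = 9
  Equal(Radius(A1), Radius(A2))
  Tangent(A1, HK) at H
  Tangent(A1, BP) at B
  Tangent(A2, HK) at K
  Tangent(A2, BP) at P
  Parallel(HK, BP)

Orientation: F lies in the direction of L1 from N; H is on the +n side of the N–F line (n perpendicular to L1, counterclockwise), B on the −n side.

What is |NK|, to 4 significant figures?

67.60

Tangency of A1 to both parallel lines with radius 9.0 puts H and B at N ± 9.0·n: H = (1.902, 8.797), B = (-1.902, -8.797). Equal radii place K and P the same way about F: K = F + 9.0·n = (67.39, -5.362), P = F − 9.0·n = (63.58, -22.96). Then |NK| = |K − N| = 67.60.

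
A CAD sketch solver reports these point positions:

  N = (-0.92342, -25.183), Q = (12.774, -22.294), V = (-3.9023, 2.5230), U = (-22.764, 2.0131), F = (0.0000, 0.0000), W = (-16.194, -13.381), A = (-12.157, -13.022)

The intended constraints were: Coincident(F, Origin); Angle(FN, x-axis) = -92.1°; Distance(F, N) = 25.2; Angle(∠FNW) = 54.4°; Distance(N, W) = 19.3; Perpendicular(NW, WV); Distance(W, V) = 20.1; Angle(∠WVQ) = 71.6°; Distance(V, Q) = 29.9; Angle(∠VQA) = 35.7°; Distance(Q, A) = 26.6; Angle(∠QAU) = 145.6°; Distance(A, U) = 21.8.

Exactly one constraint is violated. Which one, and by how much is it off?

Distance(A, U) = 21.8 — off by 3.40.

F = (0.00, 0.00) ✓; FN at -92.10° ✓; |FN| = 25.20 ✓; ∠FNW = 54.40° ✓; |NW| = 19.30 ✓; ∠(NW, WV) = 90.00° ✓; |WV| = 20.10 ✓; ∠WVQ = 71.60° ✓; |VQ| = 29.90 ✓; ∠VQA = 35.70° ✓; |QA| = 26.60 ✓; ∠QAU = 145.6° ✓; |AU| = 18.40 ✗.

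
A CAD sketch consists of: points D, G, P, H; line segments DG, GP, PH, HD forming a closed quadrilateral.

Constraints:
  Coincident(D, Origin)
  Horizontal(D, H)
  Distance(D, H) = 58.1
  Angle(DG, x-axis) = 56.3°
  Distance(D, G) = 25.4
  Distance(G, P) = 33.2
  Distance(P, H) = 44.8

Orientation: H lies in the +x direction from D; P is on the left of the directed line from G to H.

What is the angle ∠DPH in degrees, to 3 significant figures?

67.6°

Checks: |GP| = 33.20 ✓; |PH| = 44.80 ✓.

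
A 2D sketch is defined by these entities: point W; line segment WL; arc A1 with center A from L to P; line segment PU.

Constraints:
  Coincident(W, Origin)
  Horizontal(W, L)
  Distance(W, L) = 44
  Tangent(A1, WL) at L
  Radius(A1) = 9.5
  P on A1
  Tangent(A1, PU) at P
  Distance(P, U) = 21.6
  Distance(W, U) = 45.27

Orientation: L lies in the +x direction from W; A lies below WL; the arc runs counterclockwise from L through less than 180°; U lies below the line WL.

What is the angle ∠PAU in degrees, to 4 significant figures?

66.26°

Checks: |AP| = 9.500 ✓; ∠(AP, PU) = 90.00° ✓; |PU| = 21.60 ✓; |WU| = 45.27 ✓.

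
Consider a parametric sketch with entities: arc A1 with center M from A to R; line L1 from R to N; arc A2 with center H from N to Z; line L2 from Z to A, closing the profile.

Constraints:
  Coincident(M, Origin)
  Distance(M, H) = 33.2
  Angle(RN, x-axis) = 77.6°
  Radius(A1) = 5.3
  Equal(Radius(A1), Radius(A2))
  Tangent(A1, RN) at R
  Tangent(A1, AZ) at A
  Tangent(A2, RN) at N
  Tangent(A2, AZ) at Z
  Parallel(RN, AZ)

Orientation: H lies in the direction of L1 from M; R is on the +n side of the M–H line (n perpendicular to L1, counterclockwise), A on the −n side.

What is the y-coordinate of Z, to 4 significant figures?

31.29

Tangency of A1 to both parallel lines with radius 5.3 puts R and A at M ± 5.3·n: R = (-5.176, 1.138), A = (5.176, -1.138). Equal radii place N and Z the same way about H: N = H + 5.3·n = (1.953, 33.56), Z = H − 5.3·n = (12.31, 31.29). So Z.y = 31.29.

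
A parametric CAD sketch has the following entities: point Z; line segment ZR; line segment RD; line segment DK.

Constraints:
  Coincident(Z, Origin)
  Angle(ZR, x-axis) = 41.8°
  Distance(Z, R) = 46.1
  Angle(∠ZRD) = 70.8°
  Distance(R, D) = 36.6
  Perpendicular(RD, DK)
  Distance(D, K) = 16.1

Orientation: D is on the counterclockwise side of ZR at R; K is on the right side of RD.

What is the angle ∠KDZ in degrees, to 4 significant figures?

153.8°

Z is at the origin; ZR runs at 41.8° with length 46.1, so R = 46.1·(cos 41.8°, sin 41.8°) = (34.37, 30.73). ∠ZRD = 70.8°, so RD runs at 41.8° + (180° − 70.8°) = 151.0° from the x-axis; with |RD| = 36.6, D = R + 36.6·(cos 151.0°, sin 151.0°) = (2.355, 48.47). RD ⟂ DK; with |DK| = 16.1 on the right of RD, K = D + 16.1·(0.4848, 0.8746) = (10.16, 62.55). Then cos ∠KDZ = DK·DZ / (|DK||DZ|), giving 153.8°.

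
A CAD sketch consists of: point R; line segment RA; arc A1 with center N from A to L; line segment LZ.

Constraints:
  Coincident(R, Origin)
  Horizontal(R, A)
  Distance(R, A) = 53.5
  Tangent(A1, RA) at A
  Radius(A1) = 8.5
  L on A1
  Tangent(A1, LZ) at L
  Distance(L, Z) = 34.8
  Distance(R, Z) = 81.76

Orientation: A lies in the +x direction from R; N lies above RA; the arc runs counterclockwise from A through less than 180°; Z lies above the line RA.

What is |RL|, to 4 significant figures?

61.94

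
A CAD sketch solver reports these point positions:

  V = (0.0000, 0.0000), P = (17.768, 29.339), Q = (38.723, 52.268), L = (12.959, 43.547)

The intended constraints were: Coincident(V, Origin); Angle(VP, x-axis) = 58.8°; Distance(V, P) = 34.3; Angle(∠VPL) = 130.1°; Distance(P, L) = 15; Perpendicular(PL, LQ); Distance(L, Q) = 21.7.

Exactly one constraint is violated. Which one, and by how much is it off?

Distance(L, Q) = 21.7 — off by 5.50.

V = (0.00, 0.00) ✓; VP at 58.80° ✓; |VP| = 34.30 ✓; ∠VPL = 130.1° ✓; |PL| = 15.00 ✓; ∠(PL, LQ) = 90.00° ✓; |LQ| = 27.20 ✗.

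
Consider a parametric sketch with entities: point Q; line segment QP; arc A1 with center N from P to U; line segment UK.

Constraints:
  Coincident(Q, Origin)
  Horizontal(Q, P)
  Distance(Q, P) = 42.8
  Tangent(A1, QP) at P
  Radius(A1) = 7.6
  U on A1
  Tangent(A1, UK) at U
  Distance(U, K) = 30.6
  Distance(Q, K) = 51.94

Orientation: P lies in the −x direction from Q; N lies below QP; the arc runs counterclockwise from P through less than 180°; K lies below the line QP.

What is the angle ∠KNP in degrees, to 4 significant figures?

166.0°

Checks: |NU| = 7.600 ✓; ∠(NU, UK) = 90.00° ✓; |UK| = 30.60 ✓; |QK| = 51.94 ✓.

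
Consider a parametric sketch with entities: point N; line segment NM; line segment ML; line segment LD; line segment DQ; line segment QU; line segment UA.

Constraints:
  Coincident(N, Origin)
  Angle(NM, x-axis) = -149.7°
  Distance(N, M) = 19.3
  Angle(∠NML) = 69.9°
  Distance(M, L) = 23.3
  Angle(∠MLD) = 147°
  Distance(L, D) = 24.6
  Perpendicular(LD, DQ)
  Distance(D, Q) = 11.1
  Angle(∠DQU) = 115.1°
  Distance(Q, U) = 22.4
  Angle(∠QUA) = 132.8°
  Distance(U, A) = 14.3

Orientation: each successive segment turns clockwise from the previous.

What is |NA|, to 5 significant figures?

10.262

N is at the origin; NM runs at -149.7° with length 19.3, so M = (-16.664, -9.7374). ∠NML = 69.9° gives ML at 100.20° from the x-axis; with |ML| = 23.3, L = (-20.790, 13.194). ∠MLD = 147.0° gives LD at 67.200° from the x-axis; with |LD| = 24.6, D = (-11.257, 35.872). LD ⟂ DQ, so DQ runs at -22.800°; with |DQ| = 11.1, Q = (-1.0240, 31.571). ∠DQU = 115.1° gives QU at -87.700° from the x-axis; with |QU| = 22.4, U = (-0.12509, 9.1888). ∠QUA = 132.8° gives UA at -134.90° from the x-axis; with |UA| = 14.3, A = (-10.219, -0.94043). Then |NA| = |A − N| = 10.262.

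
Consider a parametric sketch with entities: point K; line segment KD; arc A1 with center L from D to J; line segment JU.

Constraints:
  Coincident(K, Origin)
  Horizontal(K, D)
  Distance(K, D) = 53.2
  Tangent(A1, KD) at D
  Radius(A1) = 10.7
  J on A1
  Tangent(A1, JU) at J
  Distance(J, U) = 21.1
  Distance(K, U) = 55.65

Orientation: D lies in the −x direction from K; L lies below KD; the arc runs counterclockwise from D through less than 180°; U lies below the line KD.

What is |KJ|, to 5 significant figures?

63.233

K is at the origin; KD is horizontal with |KD| = 53.2 and D on the −x side, so D = (-53.200, 0.0000). Since A1 is tangent to KD there, LD ⟂ KD, so L = D + (0, -10.7) = (-53.200, -10.700). Since LJ ⟂ JU (tangency), |LU| = √(10.7² + 21.1²) = 23.658 regardless of where J sits on A1. So U lies on both circle(K, 55.65) and circle(L, 23.658); the below-KD intersection is U = (-44.913, -32.859). J is the foot of the tangent from U: J = (-60.443, -18.575).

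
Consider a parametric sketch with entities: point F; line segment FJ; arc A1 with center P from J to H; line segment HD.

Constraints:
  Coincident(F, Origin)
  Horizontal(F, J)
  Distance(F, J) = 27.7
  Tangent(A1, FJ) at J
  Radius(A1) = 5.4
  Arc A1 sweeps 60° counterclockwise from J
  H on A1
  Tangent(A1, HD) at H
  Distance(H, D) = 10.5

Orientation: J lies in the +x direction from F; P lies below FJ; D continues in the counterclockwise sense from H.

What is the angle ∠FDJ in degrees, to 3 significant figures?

96.5°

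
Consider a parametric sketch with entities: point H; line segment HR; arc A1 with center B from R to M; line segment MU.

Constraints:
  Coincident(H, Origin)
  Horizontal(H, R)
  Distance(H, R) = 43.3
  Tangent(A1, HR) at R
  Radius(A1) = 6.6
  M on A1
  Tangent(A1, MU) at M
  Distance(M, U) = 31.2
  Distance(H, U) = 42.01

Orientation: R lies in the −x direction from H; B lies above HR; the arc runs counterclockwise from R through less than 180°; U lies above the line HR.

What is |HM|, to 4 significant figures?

37.39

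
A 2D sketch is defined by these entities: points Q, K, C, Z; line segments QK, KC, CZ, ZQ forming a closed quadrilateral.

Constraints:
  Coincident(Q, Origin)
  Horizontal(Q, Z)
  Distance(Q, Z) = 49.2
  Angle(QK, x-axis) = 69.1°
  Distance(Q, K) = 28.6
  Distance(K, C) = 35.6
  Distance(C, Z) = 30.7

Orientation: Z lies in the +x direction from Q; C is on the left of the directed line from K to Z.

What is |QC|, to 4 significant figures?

54.86

Checks: Q = (0.00, 0.00) ✓; |KC| = 35.60 ✓; |CZ| = 30.70 ✓.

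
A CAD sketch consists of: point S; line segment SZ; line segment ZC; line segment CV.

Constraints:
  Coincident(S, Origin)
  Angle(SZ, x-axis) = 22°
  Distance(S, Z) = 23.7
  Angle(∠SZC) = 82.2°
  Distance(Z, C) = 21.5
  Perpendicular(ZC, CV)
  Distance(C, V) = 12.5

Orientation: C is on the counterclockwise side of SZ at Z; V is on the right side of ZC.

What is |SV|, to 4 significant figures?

40.36

S is at the origin; SZ runs at 22.0° with length 23.7, so Z = 23.7·(cos 22.0°, sin 22.0°) = (21.97, 8.878). ∠SZC = 82.2°, so ZC runs at 22.0° + (180° − 82.2°) = 119.8° from the x-axis; with |ZC| = 21.5, C = Z + 21.5·(cos 119.8°, sin 119.8°) = (11.29, 27.54). The perpendicularity gives CV at right angles to ZC; with |CV| = 12.5 on the right of ZC, V = C + 12.5·(0.8678, 0.4970) = (22.14, 33.75). Then |SV| = |V − S| = 40.36.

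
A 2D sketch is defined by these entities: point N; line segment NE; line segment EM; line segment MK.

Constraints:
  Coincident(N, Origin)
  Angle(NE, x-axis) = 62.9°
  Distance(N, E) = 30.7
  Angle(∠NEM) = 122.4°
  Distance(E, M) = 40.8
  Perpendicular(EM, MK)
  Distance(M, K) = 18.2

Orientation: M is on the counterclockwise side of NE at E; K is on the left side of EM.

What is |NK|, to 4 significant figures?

57.77

N is at the origin; NE runs at 62.9° with length 30.7, so E = 30.7·(cos 62.9°, sin 62.9°) = (13.99, 27.33). ∠NEM = 122.4°, so EM runs at 62.9° + (180° − 122.4°) = 120.5° from the x-axis; with |EM| = 40.8, M = E + 40.8·(cos 120.5°, sin 120.5°) = (-6.722, 62.48). EM ⟂ MK; with |MK| = 18.2 on the left of EM, K = M + 18.2·(-0.8616, -0.5075) = (-22.40, 53.25). Then |NK| = |K − N| = 57.77.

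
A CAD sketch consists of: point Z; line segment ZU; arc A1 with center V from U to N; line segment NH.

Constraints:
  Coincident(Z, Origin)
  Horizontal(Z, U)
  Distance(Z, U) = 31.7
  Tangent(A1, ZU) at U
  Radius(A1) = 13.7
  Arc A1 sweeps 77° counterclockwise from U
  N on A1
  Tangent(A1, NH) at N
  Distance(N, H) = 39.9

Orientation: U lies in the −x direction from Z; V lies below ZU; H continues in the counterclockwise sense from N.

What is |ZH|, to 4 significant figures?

73.27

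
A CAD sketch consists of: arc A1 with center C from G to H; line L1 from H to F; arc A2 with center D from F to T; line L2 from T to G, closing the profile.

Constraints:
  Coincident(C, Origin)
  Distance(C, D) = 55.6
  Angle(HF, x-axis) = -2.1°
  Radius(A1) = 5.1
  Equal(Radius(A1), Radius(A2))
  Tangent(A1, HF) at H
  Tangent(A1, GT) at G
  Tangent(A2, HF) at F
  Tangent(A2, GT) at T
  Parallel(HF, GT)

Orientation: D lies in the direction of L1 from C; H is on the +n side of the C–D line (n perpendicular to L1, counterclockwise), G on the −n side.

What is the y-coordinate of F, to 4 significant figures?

3.059

The slot axis is L1's direction at -2.1°, so u = (cos -2.1°, sin -2.1°) = (0.9993, -0.03664) and n = (−sin -2.1°, cos -2.1°) = (0.03664, 0.9993). C is at the origin and D lies 55.6 along u from C, so D = 55.6·u = (55.56, -2.037). Tangency of A1 to both parallel lines with radius 5.1 puts H and G at C ± 5.1·n: H = (0.1869, 5.097), G = (-0.1869, -5.097). Equal radii place F and T the same way about D: F = D + 5.1·n = (55.75, 3.059), T = D − 5.1·n = (55.38, -7.134). So F.y = 3.059.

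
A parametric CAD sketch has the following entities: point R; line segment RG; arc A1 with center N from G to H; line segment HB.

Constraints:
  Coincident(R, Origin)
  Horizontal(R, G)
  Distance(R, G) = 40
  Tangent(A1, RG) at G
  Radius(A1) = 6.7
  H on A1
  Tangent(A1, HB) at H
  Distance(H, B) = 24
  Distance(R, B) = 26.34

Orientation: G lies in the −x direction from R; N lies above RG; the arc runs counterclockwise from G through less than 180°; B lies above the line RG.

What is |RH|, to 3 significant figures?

35.3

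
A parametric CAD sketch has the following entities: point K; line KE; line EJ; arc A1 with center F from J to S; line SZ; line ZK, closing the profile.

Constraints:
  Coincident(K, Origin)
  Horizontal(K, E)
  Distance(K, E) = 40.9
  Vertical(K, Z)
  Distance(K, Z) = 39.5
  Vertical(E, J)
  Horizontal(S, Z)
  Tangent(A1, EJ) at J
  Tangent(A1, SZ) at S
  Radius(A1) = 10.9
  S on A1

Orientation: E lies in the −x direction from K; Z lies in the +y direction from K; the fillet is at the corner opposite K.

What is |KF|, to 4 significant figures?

41.45

K and Z share the same x with |KZ| = 39.5 and Z on the +y side, so Z = (0.000, 39.50). The virtual corner opposite K is at (-40.90, 39.50). A1 meets EJ tangentially, so FJ is at right angles to EJ and the tangent condition forces FS to be normal to SZ, with radius 10.9, so the center F sits 10.9 in from both sides at F = (-30.00, 28.60). Then |KF| = |F − K| = 41.45.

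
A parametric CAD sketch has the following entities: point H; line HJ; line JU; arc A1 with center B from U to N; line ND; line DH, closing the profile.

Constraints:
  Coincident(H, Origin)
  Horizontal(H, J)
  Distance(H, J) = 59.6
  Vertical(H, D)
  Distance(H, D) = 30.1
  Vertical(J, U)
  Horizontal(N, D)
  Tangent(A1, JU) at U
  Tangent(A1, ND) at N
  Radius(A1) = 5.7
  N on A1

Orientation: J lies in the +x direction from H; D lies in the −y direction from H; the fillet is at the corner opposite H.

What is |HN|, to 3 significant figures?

61.7

H is at the origin; H and J share the same y with |HJ| = 59.6 and J on the +x side, so J = (59.6, 0.00). HD is vertical with |HD| = 30.1 and D on the −y side, so D = (0.00, -30.1). The virtual corner opposite H is at (59.6, -30.1). Tangency of A1 to JU means the radius BU is perpendicular to JU and A1 meets ND tangentially, so BN is at right angles to ND, with radius 5.7, so the center B sits 5.7 in from both sides at B = (53.9, -24.4). That places the tangent points at U = (59.6, -24.4) on JU and N = (53.9, -30.1) on ND. Then |HN| = |N − H| = 61.7.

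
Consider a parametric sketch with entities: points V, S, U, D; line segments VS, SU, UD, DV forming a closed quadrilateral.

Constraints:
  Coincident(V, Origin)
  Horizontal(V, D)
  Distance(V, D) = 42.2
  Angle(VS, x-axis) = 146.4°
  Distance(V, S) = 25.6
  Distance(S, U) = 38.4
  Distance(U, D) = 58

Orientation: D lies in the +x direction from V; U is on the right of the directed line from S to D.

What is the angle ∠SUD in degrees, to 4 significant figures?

82.22°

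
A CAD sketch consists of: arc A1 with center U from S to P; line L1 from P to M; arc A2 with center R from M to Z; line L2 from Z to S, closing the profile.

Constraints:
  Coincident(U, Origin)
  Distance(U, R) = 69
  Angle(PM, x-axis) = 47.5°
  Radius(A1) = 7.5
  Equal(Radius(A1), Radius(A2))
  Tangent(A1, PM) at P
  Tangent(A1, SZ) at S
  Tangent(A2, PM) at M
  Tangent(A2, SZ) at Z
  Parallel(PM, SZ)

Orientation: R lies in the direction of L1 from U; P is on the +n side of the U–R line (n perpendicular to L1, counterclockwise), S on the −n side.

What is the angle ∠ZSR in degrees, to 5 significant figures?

6.2034°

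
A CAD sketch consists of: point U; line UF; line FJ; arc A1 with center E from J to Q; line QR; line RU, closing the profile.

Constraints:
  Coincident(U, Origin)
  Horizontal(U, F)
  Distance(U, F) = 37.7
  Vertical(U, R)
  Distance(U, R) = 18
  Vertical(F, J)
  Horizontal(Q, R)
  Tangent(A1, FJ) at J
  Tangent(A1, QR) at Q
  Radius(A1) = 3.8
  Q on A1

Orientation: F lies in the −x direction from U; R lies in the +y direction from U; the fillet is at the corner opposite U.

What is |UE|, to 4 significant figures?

36.75

U and R share the same x with |UR| = 18.0 and R on the +y side, so R = (0.000, 18.00). The virtual corner opposite U is at (-37.70, 18.00). Since A1 is tangent to FJ there, EJ ⟂ FJ and since A1 is tangent to QR there, EQ ⟂ QR, with radius 3.8, so the center E sits 3.8 in from both sides at E = (-33.90, 14.20). Then |UE| = |E − U| = 36.75.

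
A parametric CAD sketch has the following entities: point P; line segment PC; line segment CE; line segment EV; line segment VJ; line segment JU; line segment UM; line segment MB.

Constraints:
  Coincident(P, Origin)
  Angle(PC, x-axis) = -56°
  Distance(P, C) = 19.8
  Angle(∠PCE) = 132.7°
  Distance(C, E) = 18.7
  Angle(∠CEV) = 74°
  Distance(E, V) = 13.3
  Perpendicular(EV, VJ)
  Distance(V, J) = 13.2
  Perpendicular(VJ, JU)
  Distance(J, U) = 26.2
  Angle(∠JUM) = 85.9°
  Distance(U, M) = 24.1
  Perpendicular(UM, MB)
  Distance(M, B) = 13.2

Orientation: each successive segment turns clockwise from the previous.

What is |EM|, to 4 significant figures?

15.57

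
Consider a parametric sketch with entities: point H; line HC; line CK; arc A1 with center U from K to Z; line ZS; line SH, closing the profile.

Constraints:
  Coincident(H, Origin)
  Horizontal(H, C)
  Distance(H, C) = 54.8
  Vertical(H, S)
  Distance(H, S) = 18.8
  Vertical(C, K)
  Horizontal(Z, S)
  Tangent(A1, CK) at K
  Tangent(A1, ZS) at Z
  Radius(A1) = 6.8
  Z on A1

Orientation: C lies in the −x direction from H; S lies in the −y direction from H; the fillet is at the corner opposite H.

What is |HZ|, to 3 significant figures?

51.6

H is at the origin; HC is horizontal with |HC| = 54.8 and C on the −x side, so C = (-54.8, 0.00). H and S share the same x with |HS| = 18.8 and S on the −y side, so S = (0.00, -18.8). The virtual corner opposite H is at (-54.8, -18.8). Since A1 is tangent to CK there, UK ⟂ CK and the tangent condition forces UZ to be normal to ZS, with radius 6.8, so the center U sits 6.8 in from both sides at U = (-48.0, -12.0). That places the tangent points at K = (-54.8, -12.0) on CK and Z = (-48.0, -18.8) on ZS. Then |HZ| = |Z − H| = 51.6.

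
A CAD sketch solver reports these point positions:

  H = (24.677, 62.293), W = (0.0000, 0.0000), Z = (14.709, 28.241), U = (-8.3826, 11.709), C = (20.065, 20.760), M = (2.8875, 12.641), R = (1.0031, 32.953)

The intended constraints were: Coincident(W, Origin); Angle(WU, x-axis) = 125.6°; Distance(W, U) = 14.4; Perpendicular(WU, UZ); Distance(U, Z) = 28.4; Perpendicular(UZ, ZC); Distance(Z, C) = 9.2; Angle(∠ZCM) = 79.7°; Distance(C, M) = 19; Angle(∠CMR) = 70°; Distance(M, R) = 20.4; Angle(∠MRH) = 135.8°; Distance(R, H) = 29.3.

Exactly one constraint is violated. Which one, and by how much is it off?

Distance(R, H) = 29.3 — off by 8.40.

W = (0.00, 0.00) ✓; WU at 125.6° ✓; |WU| = 14.40 ✓; ∠(WU, UZ) = 90.00° ✓; |UZ| = 28.40 ✓; ∠(UZ, ZC) = 90.00° ✓; |ZC| = 9.201 ✓; ∠ZCM = 79.70° ✓; |CM| = 19.00 ✓; ∠CMR = 70.00° ✓; |MR| = 20.40 ✓; ∠MRH = 135.8° ✓; |RH| = 37.70 ✗.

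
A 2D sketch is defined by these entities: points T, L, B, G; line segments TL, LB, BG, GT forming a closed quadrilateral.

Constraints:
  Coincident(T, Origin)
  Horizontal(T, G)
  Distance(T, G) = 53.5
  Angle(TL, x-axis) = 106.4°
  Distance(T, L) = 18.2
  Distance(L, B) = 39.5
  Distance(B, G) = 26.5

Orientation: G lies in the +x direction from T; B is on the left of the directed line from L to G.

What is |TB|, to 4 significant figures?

38.93

T is at the origin; TG is horizontal with |TG| = 53.5 and G in +x, so G = (53.5, 0). TL runs at 106.4° with |TL| = 18.2, so L = (-5.139, 17.46). B is determined by |LB| = 39.5 and |BG| = 26.5 together: it lies at the intersection of circle(L, 39.5) and circle(G, 26.5). With |LG| = 61.18, the foot of the radical line on LG is 37.60 from L and the perpendicular offset is √(39.5² − 37.60²) = 12.09. Taking the left-of-LG solution: B = (34.35, 18.32).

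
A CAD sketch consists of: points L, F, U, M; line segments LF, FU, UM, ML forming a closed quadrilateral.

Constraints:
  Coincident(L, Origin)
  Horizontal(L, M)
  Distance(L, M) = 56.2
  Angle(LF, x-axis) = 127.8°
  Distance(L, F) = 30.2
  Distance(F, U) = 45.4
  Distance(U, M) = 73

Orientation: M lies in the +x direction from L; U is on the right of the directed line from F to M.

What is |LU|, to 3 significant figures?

25.3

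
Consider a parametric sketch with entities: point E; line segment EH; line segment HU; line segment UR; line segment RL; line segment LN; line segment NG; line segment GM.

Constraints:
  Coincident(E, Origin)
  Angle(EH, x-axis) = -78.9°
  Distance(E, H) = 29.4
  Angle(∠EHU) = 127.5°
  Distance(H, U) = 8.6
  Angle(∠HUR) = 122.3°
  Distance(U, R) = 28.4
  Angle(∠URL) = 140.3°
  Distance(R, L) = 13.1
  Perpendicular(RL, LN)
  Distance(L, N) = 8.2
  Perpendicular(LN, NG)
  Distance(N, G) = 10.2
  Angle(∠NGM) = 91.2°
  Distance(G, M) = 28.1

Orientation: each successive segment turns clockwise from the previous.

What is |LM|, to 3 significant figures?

22.6

E is at the origin; EH runs at -78.9° with length 29.4, so H = (5.66, -28.9). ∠EHU = 127.5° gives HU at -131° from the x-axis; with |HU| = 8.6, U = (-0.0271, -35.3). ∠HUR = 122.3° gives UR at 171° from the x-axis; with |UR| = 28.4, R = (-28.1, -30.8). ∠URL = 140.3° gives RL at 131° from the x-axis; with |RL| = 13.1, L = (-36.7, -21.0). RL is perpendicular to LN, so LN runs at 41.2°; with |LN| = 8.2, N = (-30.5, -15.6). The perpendicularity gives NG at right angles to LN, so NG runs at -48.8°; with |NG| = 10.2, G = (-23.8, -23.2). ∠NGM = 91.2° gives GM at -138° from the x-axis; with |GM| = 28.1, M = (-44.6, -42.2). Then |LM| = |M − L| = 22.6.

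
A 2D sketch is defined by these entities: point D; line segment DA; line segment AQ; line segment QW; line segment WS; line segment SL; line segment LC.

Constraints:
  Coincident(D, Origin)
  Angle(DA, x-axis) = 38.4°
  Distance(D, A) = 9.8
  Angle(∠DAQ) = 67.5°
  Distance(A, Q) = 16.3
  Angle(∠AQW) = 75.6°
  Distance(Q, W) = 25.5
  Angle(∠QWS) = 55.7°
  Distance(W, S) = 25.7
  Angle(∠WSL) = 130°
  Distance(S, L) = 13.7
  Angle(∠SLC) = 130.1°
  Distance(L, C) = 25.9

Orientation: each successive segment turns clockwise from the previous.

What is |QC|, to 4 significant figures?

21.66

D is at the origin; DA runs at 38.4° with length 9.8, so A = (7.680, 6.087). ∠DAQ = 67.5° gives AQ at -74.10° from the x-axis; with |AQ| = 16.3, Q = (12.15, -9.589). ∠AQW = 75.6° gives QW at -178.5° from the x-axis; with |QW| = 25.5, W = (-13.35, -10.26). ∠QWS = 55.7° gives WS at 57.20° from the x-axis; with |WS| = 25.7, S = (0.5764, 11.35). ∠WSL = 130.0° gives SL at 7.200° from the x-axis; with |SL| = 13.7, L = (14.17, 13.06). ∠SLC = 130.1° gives LC at -42.70° from the x-axis; with |LC| = 25.9, C = (33.20, -4.501). Then |QC| = |C − Q| = 21.66.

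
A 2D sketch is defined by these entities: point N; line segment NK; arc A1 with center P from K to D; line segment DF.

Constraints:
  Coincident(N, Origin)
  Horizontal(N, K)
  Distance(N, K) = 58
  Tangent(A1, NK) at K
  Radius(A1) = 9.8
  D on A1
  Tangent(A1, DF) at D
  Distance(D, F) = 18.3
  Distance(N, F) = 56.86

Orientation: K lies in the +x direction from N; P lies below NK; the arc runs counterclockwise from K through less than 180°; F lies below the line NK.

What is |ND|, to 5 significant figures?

49.302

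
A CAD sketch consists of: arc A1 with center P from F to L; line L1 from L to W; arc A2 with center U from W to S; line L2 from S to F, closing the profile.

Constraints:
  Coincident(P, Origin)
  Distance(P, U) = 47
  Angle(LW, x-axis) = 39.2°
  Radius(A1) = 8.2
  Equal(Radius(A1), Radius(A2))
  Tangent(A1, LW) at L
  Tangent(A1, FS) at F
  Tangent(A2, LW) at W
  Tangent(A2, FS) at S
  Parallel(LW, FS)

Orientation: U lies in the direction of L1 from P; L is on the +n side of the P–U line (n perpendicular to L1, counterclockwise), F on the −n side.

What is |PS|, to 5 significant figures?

47.710

The slot axis is L1's direction at 39.2°, so u = (cos 39.2°, sin 39.2°) = (0.77494, 0.63203) and n = (−sin 39.2°, cos 39.2°) = (-0.63203, 0.77494). P is at the origin and U lies 47.0 along u from P, so U = 47.0·u = (36.422, 29.705). Tangency of A1 to both parallel lines with radius 8.2 puts L and F at P ± 8.2·n: L = (-5.1826, 6.3545), F = (5.1826, -6.3545). Equal radii place W and S the same way about U: W = U + 8.2·n = (31.240, 36.060), S = U − 8.2·n = (41.605, 23.351). Then |PS| = |S − P| = 47.710.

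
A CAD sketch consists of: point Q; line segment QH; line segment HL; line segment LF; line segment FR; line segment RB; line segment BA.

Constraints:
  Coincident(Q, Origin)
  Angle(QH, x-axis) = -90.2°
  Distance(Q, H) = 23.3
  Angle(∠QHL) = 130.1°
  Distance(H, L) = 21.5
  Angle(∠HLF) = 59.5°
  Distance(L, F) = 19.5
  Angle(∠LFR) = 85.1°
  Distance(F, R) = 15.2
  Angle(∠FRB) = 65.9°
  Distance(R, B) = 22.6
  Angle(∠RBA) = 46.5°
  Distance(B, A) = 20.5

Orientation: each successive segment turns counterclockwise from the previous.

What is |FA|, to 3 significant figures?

2.49

∠FRB = 65.9° gives RB at -70.8° from the x-axis; with |RB| = 22.6, B = (11.9, -38.0). ∠RBA = 46.5° gives BA at 62.7° from the x-axis; with |BA| = 20.5, A = (21.3, -19.8). Then |FA| = |A − F| = 2.49.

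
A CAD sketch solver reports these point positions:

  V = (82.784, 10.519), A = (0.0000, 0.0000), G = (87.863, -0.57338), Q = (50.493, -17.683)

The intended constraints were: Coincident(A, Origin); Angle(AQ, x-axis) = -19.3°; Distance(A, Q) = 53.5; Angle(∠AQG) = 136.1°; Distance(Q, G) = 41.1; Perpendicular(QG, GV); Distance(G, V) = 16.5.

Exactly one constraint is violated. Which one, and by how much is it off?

Distance(G, V) = 16.5 — off by 4.30.

A = (0.00, 0.00) ✓; AQ at -19.30° ✓; |AQ| = 53.50 ✓; ∠AQG = 136.1° ✓; |QG| = 41.10 ✓; ∠(QG, GV) = 90.00° ✓; |GV| = 12.20 ✗.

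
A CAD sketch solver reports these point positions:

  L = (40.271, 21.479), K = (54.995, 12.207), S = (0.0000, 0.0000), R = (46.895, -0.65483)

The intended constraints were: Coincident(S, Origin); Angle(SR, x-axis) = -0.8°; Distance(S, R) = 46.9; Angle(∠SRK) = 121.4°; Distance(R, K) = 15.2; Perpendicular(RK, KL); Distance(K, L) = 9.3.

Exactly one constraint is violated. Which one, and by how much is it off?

Distance(K, L) = 9.3 — off by 8.10.

S = (0.00, 0.00) ✓; SR at -0.8000° ✓; |SR| = 46.90 ✓; ∠SRK = 121.4° ✓; |RK| = 15.20 ✓; ∠(RK, KL) = 90.00° ✓; |KL| = 17.40 ✗.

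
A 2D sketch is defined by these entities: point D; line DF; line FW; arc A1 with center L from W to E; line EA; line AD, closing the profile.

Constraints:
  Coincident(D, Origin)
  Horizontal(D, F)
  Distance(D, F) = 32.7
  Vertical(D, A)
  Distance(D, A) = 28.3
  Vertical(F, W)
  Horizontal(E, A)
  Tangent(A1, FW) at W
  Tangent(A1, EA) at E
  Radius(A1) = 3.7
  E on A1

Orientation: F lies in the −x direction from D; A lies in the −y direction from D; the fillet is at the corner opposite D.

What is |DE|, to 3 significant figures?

40.5

The virtual corner opposite D is at (-32.7, -28.3). Since A1 is tangent to FW there, LW ⟂ FW and the tangent condition forces LE to be normal to EA, with radius 3.7, so the center L sits 3.7 in from both sides at L = (-29.0, -24.6). That places the tangent points at W = (-32.7, -24.6) on FW and E = (-29.0, -28.3) on EA. Then |DE| = |E − D| = 40.5.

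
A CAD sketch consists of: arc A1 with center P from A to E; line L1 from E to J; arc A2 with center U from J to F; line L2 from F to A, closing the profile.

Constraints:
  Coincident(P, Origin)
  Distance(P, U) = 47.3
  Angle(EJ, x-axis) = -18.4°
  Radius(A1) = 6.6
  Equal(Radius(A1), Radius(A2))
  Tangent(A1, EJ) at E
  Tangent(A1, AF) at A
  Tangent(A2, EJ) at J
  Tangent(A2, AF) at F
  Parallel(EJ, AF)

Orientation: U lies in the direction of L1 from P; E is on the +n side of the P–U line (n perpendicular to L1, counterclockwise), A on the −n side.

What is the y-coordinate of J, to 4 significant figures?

-8.668

The slot axis is L1's direction at -18.4°, so u = (cos -18.4°, sin -18.4°) = (0.9489, -0.3156) and n = (−sin -18.4°, cos -18.4°) = (0.3156, 0.9489). P is at the origin and U lies 47.3 along u from P, so U = 47.3·u = (44.88, -14.93). Tangency of A1 to both parallel lines with radius 6.6 puts E and A at P ± 6.6·n: E = (2.083, 6.263), A = (-2.083, -6.263). Equal radii place J and F the same way about U: J = U + 6.6·n = (46.97, -8.668), F = U − 6.6·n = (42.80, -21.19). So J.y = -8.668.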